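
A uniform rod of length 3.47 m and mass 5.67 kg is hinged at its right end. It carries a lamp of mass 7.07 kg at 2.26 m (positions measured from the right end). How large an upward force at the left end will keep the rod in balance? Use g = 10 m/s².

F ≈ 74.4 N

Sum moments about the right end (the unknown pivot reaction has zero arm there).
Beam weight: 5.67 × 10 = 56.7 N down at 1.735 m → arm 1.735 m, τ = 56.7 × 1.735 = 98.37 N·m counterclockwise.
Lamp: 7.07 × 10 = 70.7 N down at 2.26 m → arm 2.26 m, τ = 70.7 × 2.26 = 159.8 N·m counterclockwise.
Net moment of the loads = 258.2 N·m counterclockwise.
The upward force F acts at the left end, arm 3.47 m, giving F × 3.47 clockwise.
For rotational equilibrium, F × 3.47 = 258.2, so F = 258.2 / 3.47 = 74.4 N.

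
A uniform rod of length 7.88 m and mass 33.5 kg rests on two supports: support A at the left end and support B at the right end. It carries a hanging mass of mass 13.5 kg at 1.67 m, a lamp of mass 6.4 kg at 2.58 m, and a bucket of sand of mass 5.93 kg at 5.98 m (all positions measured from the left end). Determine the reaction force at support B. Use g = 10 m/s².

R_B ≈ 262 N

Sum moments about support A (its reaction then has zero moment arm).
Beam weight: 33.5 × 10 = 335 N down at 3.94 m → arm 3.94 m, τ = 335 × 3.94 = 1320 N·m clockwise.
Hanging mass: 13.5 × 10 = 135 N down at 1.67 m → arm 1.67 m, τ = 135 × 1.67 = 225.4 N·m clockwise.
Lamp: 6.4 × 10 = 64 N down at 2.58 m → arm 2.58 m, τ = 64 × 2.58 = 165.1 N·m clockwise.
Bucket of sand: 5.93 × 10 = 59.3 N down at 5.98 m → arm 5.98 m, τ = 59.3 × 5.98 = 354.6 N·m clockwise.
Net load moment about support A = 2065 N·m clockwise.
Reaction R at support B is upward at 7.88 m, arm 7.88 m → moment R × 7.88 counterclockwise.
Setting net torque to zero: R × 7.88 = 2065 → R = 262 N.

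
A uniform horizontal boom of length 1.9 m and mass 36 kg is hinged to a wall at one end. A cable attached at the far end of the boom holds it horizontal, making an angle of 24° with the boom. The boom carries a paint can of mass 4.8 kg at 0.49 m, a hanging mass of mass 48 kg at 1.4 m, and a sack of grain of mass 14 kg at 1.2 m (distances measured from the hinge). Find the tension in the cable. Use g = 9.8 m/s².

T ≈ 1530 N

Take moments about the hinge.
Beam weight: 36 × 9.8 = 352.8 N down at 0.95 m → arm 0.95 m, τ = 352.8 × 0.95 = 335.2 N·m clockwise.
Paint can: 4.8 × 9.8 = 47.04 N down at 0.49 m → arm 0.49 m, τ = 47.04 × 0.49 = 23.05 N·m clockwise.
Hanging mass: 48 × 9.8 = 470.4 N down at 1.4 m → arm 1.4 m, τ = 470.4 × 1.4 = 658.6 N·m clockwise.
Sack of grain: 14 × 9.8 = 137.2 N down at 1.2 m → arm 1.2 m, τ = 137.2 × 1.2 = 164.6 N·m clockwise.
Total clockwise load moment = 1181 N·m.
The cable tension T acts at 1.9 m; only its component perpendicular to the boom, T sinθ, produces torque. sin 24° = 0.4067.
For rotational equilibrium, T × 1.9 × 0.4067 = 1181, so T = 1181 / 0.7727 = 1530 N.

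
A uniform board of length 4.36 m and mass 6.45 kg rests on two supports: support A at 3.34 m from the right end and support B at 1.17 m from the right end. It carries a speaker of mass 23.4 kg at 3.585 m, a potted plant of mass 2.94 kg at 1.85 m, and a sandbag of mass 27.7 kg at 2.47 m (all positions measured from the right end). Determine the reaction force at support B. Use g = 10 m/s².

R_B ≈ 139 N

Sum moments about support A (its reaction then has zero moment arm).
Beam weight: 6.45 × 10 = 64.5 N down at 2.18 m → arm 1.16 m, τ = 64.5 × 1.16 = 74.82 N·m clockwise.
Speaker: 23.4 × 10 = 234 N down at 3.585 m → arm 0.245 m, τ = 234 × 0.245 = 57.33 N·m counterclockwise.
Potted plant: 2.94 × 10 = 29.4 N down at 1.85 m → arm 1.49 m, τ = 29.4 × 1.49 = 43.81 N·m clockwise.
Sandbag: 27.7 × 10 = 277 N down at 2.47 m → arm 0.87 m, τ = 277 × 0.87 = 241 N·m clockwise.
Net load moment about support A = 302.3 N·m clockwise.
Reaction R at support B is upward at 1.17 m, arm 2.17 m → moment R × 2.17 counterclockwise.
Balancing moments: R × 2.17 = 302.3, giving R = 139 N.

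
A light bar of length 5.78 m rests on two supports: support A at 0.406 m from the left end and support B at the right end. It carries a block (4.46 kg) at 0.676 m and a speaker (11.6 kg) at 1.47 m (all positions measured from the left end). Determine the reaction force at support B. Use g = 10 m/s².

Taking torques about support A:
Block: 4.46 × 10 = 44.6 N down at 0.676 m → arm 0.27 m, τ = 44.6 × 0.27 = 12.04 N·m clockwise.
Speaker: 11.6 × 10 = 116 N down at 1.47 m → arm 1.064 m, τ = 116 × 1.064 = 123.4 N·m clockwise.
Net load moment about support A = 135.4 N·m clockwise.
Reaction R at support B is upward at 5.78 m, arm 5.374 m → moment R × 5.374 counterclockwise.
Balancing moments: R × 5.374 = 135.4, giving R = 25.2 N.

R_B ≈ 25.2 N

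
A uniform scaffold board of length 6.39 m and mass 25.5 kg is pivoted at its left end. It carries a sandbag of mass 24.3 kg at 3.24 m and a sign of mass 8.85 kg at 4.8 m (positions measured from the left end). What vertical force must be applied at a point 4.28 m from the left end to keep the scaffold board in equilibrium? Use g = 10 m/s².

Choose the left end as the axis so the unknown pivot reaction has zero arm there.
Beam weight: 25.5 × 10 = 255 N down at 3.195 m → arm 3.195 m, τ = 255 × 3.195 = 814.7 N·m clockwise.
Sandbag: 24.3 × 10 = 243 N down at 3.24 m → arm 3.24 m, τ = 243 × 3.24 = 787.3 N·m clockwise.
Sign: 8.85 × 10 = 88.5 N down at 4.8 m → arm 4.8 m, τ = 88.5 × 4.8 = 424.8 N·m clockwise.
Net moment of the loads = 2027 N·m clockwise.
The upward force F acts at a point 4.28 m from the left end, arm 4.28 m, giving F × 4.28 counterclockwise.
Balancing moments: F × 4.28 = 2027, giving F = 2027 / 4.28 = 474 N.

F ≈ 474 N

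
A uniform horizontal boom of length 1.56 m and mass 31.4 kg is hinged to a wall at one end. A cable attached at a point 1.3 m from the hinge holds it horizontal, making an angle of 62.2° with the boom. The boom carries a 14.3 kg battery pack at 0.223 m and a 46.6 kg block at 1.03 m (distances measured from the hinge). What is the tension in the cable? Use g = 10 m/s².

T ≈ 658 N

Taking torques about the hinge:
Beam weight: 31.4 × 10 = 314 N down at 0.78 m → arm 0.78 m, τ = 314 × 0.78 = 244.9 N·m clockwise.
Battery pack: 14.3 × 10 = 143 N down at 0.223 m → arm 0.223 m, τ = 143 × 0.223 = 31.89 N·m clockwise.
Block: 46.6 × 10 = 466 N down at 1.03 m → arm 1.03 m, τ = 466 × 1.03 = 480 N·m clockwise.
Total clockwise load moment = 756.8 N·m.
The cable tension T acts at 1.3 m; only its component perpendicular to the boom, T sinθ, produces torque. sin 62.2° = 0.8846.
Balancing moments: T × 1.3 × 0.8846 = 756.8, giving T = 756.8 / 1.15 = 658 N.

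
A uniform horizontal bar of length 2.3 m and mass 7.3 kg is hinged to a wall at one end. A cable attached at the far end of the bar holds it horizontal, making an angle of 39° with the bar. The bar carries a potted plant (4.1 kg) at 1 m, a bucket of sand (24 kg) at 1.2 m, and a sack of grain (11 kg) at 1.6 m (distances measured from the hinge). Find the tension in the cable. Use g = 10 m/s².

Taking torques about the hinge:
Beam weight: 7.3 × 10 = 73 N down at 1.15 m → arm 1.15 m, τ = 73 × 1.15 = 83.95 N·m clockwise.
Potted plant: 4.1 × 10 = 41 N down at 1 m → arm 1 m, τ = 41 × 1 = 41 N·m clockwise.
Bucket of sand: 24 × 10 = 240 N down at 1.2 m → arm 1.2 m, τ = 240 × 1.2 = 288 N·m clockwise.
Sack of grain: 11 × 10 = 110 N down at 1.6 m → arm 1.6 m, τ = 110 × 1.6 = 176 N·m clockwise.
Total clockwise load moment = 589 N·m.
The cable tension T acts at 2.3 m; only its component perpendicular to the bar, T sinθ, produces torque. sin 39° = 0.6293.
Στ = 0 ⇒ T × 2.3 × 0.6293 = 589 ⇒ T = 589 / 1.447 = 407 N.

T ≈ 407 N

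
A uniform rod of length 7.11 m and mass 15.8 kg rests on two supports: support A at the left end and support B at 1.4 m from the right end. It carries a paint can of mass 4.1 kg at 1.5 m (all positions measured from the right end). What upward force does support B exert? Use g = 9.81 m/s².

About support A:
Beam weight: 15.8 × 9.81 = 155 N down at 3.555 m → arm 3.555 m, τ = 155 × 3.555 = 551 N·m clockwise.
Paint can: 4.1 × 9.81 = 40.22 N down at 1.5 m → arm 5.61 m, τ = 40.22 × 5.61 = 225.6 N·m clockwise.
Net load moment about support A = 776.6 N·m clockwise.
Reaction R at support B is upward at 1.4 m, arm 5.71 m → moment R × 5.71 counterclockwise.
Balancing moments: R × 5.71 = 776.6, giving R = 136 N.

R_B ≈ 136 N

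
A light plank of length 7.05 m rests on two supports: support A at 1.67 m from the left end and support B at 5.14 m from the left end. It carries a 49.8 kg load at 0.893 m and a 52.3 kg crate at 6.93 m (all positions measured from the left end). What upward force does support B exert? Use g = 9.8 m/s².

Choose support A as the axis so its reaction then has zero moment arm.
Load: 49.8 × 9.8 = 488 N down at 0.893 m → arm 0.777 m, τ = 488 × 0.777 = 379.2 N·m counterclockwise.
Crate: 52.3 × 9.8 = 512.5 N down at 6.93 m → arm 5.26 m, τ = 512.5 × 5.26 = 2696 N·m clockwise.
Net load moment about support A = 2317 N·m clockwise.
Reaction R at support B is upward at 5.14 m, arm 3.47 m → moment R × 3.47 counterclockwise.
Στ = 0 ⇒ R × 3.47 = 2317 ⇒ R = 668 N.

R_B ≈ 668 N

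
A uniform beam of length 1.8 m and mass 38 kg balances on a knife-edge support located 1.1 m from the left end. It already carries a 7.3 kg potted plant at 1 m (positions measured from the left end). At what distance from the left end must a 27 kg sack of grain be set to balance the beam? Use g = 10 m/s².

x ≈ 1.41 m from the left end

About the knife-edge support (at 1.1 m from the left end):
Beam weight: 38 × 10 = 380 N down at 0.9 m → arm 0.2 m, τ = 380 × 0.2 = 76 N·m counterclockwise.
Potted plant: 7.3 × 10 = 73 N down at 1 m → arm 0.1 m, τ = 73 × 0.1 = 7.3 N·m counterclockwise.
Net moment of existing loads = 83.3 N·m counterclockwise.
The sack of grain weighs 27 × 10 = 270 N and must supply an equal clockwise moment, so its lever arm about the knife-edge support is 83.3 / 270 = 0.309 m.
That puts it at 1.1 + 0.309 = 1.41 m from the left end.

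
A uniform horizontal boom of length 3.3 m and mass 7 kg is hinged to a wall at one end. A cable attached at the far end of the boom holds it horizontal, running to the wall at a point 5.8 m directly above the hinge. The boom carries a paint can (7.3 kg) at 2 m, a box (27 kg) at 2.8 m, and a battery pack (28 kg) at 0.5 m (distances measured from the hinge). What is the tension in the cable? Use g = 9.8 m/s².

About the hinge:
Beam weight: 7 × 9.8 = 68.6 N down at 1.65 m → arm 1.65 m, τ = 68.6 × 1.65 = 113.2 N·m clockwise.
Paint can: 7.3 × 9.8 = 71.54 N down at 2 m → arm 2 m, τ = 71.54 × 2 = 143.1 N·m clockwise.
Box: 27 × 9.8 = 264.6 N down at 2.8 m → arm 2.8 m, τ = 264.6 × 2.8 = 740.9 N·m clockwise.
Battery pack: 28 × 9.8 = 274.4 N down at 0.5 m → arm 0.5 m, τ = 274.4 × 0.5 = 137.2 N·m clockwise.
Total clockwise load moment = 1134 N·m.
The cable tension T acts at 3.3 m; only its component perpendicular to the boom, T sinθ, produces torque. sinθ = h/√(h²+d²) = 5.8/√(5.8²+3.3²) = 0.8692.
Setting net torque to zero: T × 3.3 × 0.8692 = 1134 → T = 1134 / 2.868 = 395 N.

T ≈ 395 N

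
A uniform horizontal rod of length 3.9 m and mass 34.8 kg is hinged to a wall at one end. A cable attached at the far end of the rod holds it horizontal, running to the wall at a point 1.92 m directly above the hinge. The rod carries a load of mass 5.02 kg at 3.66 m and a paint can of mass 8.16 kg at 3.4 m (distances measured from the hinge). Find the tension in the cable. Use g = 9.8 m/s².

T ≈ 648 N

Sum moments about the hinge (the unknown hinge reaction has zero arm there).
Beam weight: 34.8 × 9.8 = 341 N down at 1.95 m → arm 1.95 m, τ = 341 × 1.95 = 664.9 N·m clockwise.
Load: 5.02 × 9.8 = 49.2 N down at 3.66 m → arm 3.66 m, τ = 49.2 × 3.66 = 180.1 N·m clockwise.
Paint can: 8.16 × 9.8 = 79.97 N down at 3.4 m → arm 3.4 m, τ = 79.97 × 3.4 = 271.9 N·m clockwise.
Total clockwise load moment = 1117 N·m.
The cable tension T acts at 3.9 m; only its component perpendicular to the rod, T sinθ, produces torque. sinθ = h/√(h²+d²) = 1.92/√(1.92²+3.9²) = 0.4417.
Balancing moments: T × 3.9 × 0.4417 = 1117, giving T = 1117 / 1.723 = 648 N.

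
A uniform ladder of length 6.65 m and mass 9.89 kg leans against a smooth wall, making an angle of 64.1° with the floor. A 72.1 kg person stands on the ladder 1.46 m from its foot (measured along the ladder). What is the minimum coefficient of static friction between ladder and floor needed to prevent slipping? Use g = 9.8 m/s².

μ_min ≈ 0.123

About the foot of the ladder:
Ladder weight 9.89×9.8 = 96.92 N acts at 3.325 m along the ladder; its horizontal arm is 3.325·cos64.1° = 1.452 m → τ = 140.7 N·m clockwise.
Person: 72.1×9.8 = 706.6 N at 1.46 m → arm 0.6377 m → τ = 450.6 N·m clockwise.
Wall normal N acts horizontally at the top; its moment arm is the height L sinθ = 6.65·sin64.1° = 5.982 m, counterclockwise.
Setting net torque to zero: N × 5.982 = 591.3 → N = 98.85 N.
ΣFx = 0 ⇒ f = N_wall = 98.85 N. ΣFy = 0 ⇒ N_floor = 803.5 N.
μ_min = f / N_floor = 98.85 / 803.5 = 0.123.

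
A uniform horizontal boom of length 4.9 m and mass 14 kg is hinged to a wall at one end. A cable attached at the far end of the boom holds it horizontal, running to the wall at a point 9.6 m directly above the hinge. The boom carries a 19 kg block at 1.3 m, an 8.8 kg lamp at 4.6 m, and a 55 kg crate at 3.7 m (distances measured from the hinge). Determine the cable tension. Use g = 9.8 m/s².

T ≈ 680 N

Choose the hinge as the axis so the unknown hinge reaction has zero arm there.
Beam weight: 14 × 9.8 = 137.2 N down at 2.45 m → arm 2.45 m, τ = 137.2 × 2.45 = 336.1 N·m clockwise.
Block: 19 × 9.8 = 186.2 N down at 1.3 m → arm 1.3 m, τ = 186.2 × 1.3 = 242.1 N·m clockwise.
Lamp: 8.8 × 9.8 = 86.24 N down at 4.6 m → arm 4.6 m, τ = 86.24 × 4.6 = 396.7 N·m clockwise.
Crate: 55 × 9.8 = 539 N down at 3.7 m → arm 3.7 m, τ = 539 × 3.7 = 1994 N·m clockwise.
Total clockwise load moment = 2969 N·m.
The cable tension T acts at 4.9 m; only its component perpendicular to the boom, T sinθ, produces torque. sinθ = h/√(h²+d²) = 9.6/√(9.6²+4.9²) = 0.8907.
Balancing moments: T × 4.9 × 0.8907 = 2969, giving T = 2969 / 4.364 = 680 N.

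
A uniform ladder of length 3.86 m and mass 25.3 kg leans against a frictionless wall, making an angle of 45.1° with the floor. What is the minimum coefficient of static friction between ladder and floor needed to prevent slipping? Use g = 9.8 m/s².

Sum moments about the foot of the ladder (the floor normal and friction both act there and drop out).
Ladder weight 25.3×9.8 = 247.9 N acts at 1.93 m along the ladder; its horizontal arm is 1.93·cos45.1° = 1.362 m → τ = 337.6 N·m clockwise.
Wall normal N acts horizontally at the top; its moment arm is the height L sinθ = 3.86·sin45.1° = 2.734 m, counterclockwise.
Balancing moments: N × 2.734 = 337.6, giving N = 123.5 N.
ΣFx = 0 ⇒ f = N_wall = 123.5 N. ΣFy = 0 ⇒ N_floor = 247.9 N.
μ_min = f / N_floor = 123.5 / 247.9 = 0.498.

μ_min ≈ 0.498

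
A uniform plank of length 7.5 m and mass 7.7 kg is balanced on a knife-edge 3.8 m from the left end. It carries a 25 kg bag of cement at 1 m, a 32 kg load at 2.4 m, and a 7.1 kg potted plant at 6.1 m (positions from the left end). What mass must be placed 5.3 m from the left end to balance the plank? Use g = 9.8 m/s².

Take moments about the knife-edge (at 3.8 m from the left end).
Beam weight: 7.7 × 9.8 = 75.46 N down at 3.75 m → arm 0.05 m, τ = 75.46 × 0.05 = 3.773 N·m counterclockwise.
Bag of cement: 25 × 9.8 = 245 N down at 1 m → arm 2.8 m, τ = 245 × 2.8 = 686 N·m counterclockwise.
Load: 32 × 9.8 = 313.6 N down at 2.4 m → arm 1.4 m, τ = 313.6 × 1.4 = 439 N·m counterclockwise.
Potted plant: 7.1 × 9.8 = 69.58 N down at 6.1 m → arm 2.3 m, τ = 69.58 × 2.3 = 160 N·m clockwise.
Net moment of known loads = 968.8 N·m counterclockwise.
An unknown mass m at 5.3 m has arm 1.5 m; its moment is m·g·1.5 clockwise.
Setting net torque to zero: m × 9.8 × 1.5 = 968.8 → m = 968.8 / (9.8 × 1.5) = 65.9 kg.

m ≈ 65.9 kg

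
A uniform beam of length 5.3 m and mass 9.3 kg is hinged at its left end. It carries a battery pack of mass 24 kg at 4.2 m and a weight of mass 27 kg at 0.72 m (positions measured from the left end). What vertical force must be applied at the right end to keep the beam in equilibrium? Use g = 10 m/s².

F ≈ 273 N

Choose the left end as the axis so the unknown pivot reaction has zero arm there.
Beam weight: 9.3 × 10 = 93 N down at 2.65 m → arm 2.65 m, τ = 93 × 2.65 = 246.4 N·m clockwise.
Battery pack: 24 × 10 = 240 N down at 4.2 m → arm 4.2 m, τ = 240 × 4.2 = 1008 N·m clockwise.
Weight: 27 × 10 = 270 N down at 0.72 m → arm 0.72 m, τ = 270 × 0.72 = 194.4 N·m clockwise.
Net moment of the loads = 1449 N·m clockwise.
The upward force F acts at the right end, arm 5.3 m, giving F × 5.3 counterclockwise.
For rotational equilibrium, F × 5.3 = 1449, so F = 1449 / 5.3 = 273 N.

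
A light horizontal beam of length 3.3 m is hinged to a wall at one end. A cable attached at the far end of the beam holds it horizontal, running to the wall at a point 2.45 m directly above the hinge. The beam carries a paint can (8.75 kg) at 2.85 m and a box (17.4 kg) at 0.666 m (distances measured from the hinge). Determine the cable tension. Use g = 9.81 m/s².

T ≈ 182 N

About the hinge:
Paint can: 8.75 × 9.81 = 85.84 N down at 2.85 m → arm 2.85 m, τ = 85.84 × 2.85 = 244.6 N·m clockwise.
Box: 17.4 × 9.81 = 170.7 N down at 0.666 m → arm 0.666 m, τ = 170.7 × 0.666 = 113.7 N·m clockwise.
Total clockwise load moment = 358.3 N·m.
The cable tension T acts at 3.3 m; only its component perpendicular to the beam, T sinθ, produces torque. sinθ = h/√(h²+d²) = 2.45/√(2.45²+3.3²) = 0.5961.
For rotational equilibrium, T × 3.3 × 0.5961 = 358.3, so T = 358.3 / 1.967 = 182 N.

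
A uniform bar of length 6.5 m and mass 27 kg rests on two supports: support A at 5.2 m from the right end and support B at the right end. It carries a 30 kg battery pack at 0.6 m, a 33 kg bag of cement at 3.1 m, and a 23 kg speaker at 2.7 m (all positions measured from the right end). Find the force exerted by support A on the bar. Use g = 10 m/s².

Take moments about support B.
Beam weight: 27 × 10 = 270 N down at 3.25 m → arm 3.25 m, τ = 270 × 3.25 = 877.5 N·m counterclockwise.
Battery pack: 30 × 10 = 300 N down at 0.6 m → arm 0.6 m, τ = 300 × 0.6 = 180 N·m counterclockwise.
Bag of cement: 33 × 10 = 330 N down at 3.1 m → arm 3.1 m, τ = 330 × 3.1 = 1023 N·m counterclockwise.
Speaker: 23 × 10 = 230 N down at 2.7 m → arm 2.7 m, τ = 230 × 2.7 = 621 N·m counterclockwise.
Net load moment about support B = 2702 N·m counterclockwise.
Reaction R at support A is upward at 5.2 m, arm 5.2 m → moment R × 5.2 clockwise.
Balancing moments: R × 5.2 = 2702, giving R = 520 N.

R_A ≈ 520 N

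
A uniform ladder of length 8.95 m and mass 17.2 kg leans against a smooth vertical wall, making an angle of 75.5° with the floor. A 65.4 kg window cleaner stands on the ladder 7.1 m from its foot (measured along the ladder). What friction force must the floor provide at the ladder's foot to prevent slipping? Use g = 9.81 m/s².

f ≈ 153 N

Taking torques about the foot of the ladder:
Ladder weight 17.2×9.81 = 168.7 N acts at 4.475 m along the ladder; its horizontal arm is 4.475·cos75.5° = 1.12 m → τ = 188.9 N·m clockwise.
Window cleaner: 65.4×9.81 = 641.6 N at 7.1 m → arm 1.778 m → τ = 1141 N·m clockwise.
Wall normal N acts horizontally at the top; its moment arm is the height L sinθ = 8.95·sin75.5° = 8.665 m, counterclockwise.
Setting net torque to zero: N × 8.665 = 1330 → N = 153 N.
ΣFx = 0: friction at the foot balances the wall's push, so f = N_wall = 153 N.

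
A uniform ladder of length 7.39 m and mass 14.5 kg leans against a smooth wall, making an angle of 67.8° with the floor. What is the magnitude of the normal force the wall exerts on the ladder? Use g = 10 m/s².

N_wall ≈ 29.6 N

About the foot of the ladder:
Ladder weight 14.5×10 = 145 N acts at 3.695 m along the ladder; its horizontal arm is 3.695·cos67.8° = 1.396 m → τ = 202.4 N·m clockwise.
Wall normal N acts horizontally at the top; its moment arm is the height L sinθ = 7.39·sin67.8° = 6.842 m, counterclockwise.
For rotational equilibrium, N × 6.842 = 202.4, so N = 29.6 N.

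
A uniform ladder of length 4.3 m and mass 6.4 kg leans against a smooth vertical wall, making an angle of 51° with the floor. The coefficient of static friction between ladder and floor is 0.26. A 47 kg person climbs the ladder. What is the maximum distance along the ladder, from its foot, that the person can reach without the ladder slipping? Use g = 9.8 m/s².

d ≈ 1.28 m

Choose the foot of the ladder as the axis so the floor normal and friction both act there and drop out.
Ladder weight 6.4×9.8 = 62.72 N acts at 2.15 m along the ladder; its horizontal arm is 2.15·cos51° = 1.353 m → τ = 84.86 N·m clockwise.
Person weight 47×9.8 = 460.6 N at distance d → arm d·cos51° → τ = 460.6·d·0.6293 clockwise.
Wall normal N at the top has arm L sinθ = 3.342 m counterclockwise, so Στ = 0 gives N·3.342 = 84.86 + 289.9·d.
ΣFy = 0 ⇒ N_floor = 523.3 N, so the maximum friction is μ_s·N_floor = 0.26×523.3 = 136.1 N. ΣFx = 0 ⇒ N_wall = f, so at the slipping point N = 136.1 N.
Substituting: 136.1×3.342 = 84.86 + 289.9·d ⇒ d = (454.8 − 84.86) / 289.9 = 1.28 m.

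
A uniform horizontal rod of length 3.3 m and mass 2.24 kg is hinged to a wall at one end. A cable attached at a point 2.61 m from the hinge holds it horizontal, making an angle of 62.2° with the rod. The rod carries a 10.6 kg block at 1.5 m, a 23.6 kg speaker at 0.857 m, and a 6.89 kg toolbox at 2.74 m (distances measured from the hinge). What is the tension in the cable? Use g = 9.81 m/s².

Choose the hinge as the axis so the unknown hinge reaction has zero arm there.
Beam weight: 2.24 × 9.81 = 21.97 N down at 1.65 m → arm 1.65 m, τ = 21.97 × 1.65 = 36.25 N·m clockwise.
Block: 10.6 × 9.81 = 104 N down at 1.5 m → arm 1.5 m, τ = 104 × 1.5 = 156 N·m clockwise.
Speaker: 23.6 × 9.81 = 231.5 N down at 0.857 m → arm 0.857 m, τ = 231.5 × 0.857 = 198.4 N·m clockwise.
Toolbox: 6.89 × 9.81 = 67.59 N down at 2.74 m → arm 2.74 m, τ = 67.59 × 2.74 = 185.2 N·m clockwise.
Total clockwise load moment = 575.8 N·m.
The cable tension T acts at 2.61 m; only its component perpendicular to the rod, T sinθ, produces torque. sin 62.2° = 0.8846.
Balancing moments: T × 2.61 × 0.8846 = 575.8, giving T = 575.8 / 2.309 = 249 N.

T ≈ 249 N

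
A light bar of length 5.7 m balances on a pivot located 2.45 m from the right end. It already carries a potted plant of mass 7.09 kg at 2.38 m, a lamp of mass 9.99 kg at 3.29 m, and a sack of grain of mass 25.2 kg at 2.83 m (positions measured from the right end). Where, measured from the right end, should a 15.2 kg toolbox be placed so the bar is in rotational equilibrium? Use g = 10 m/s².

Choose the pivot (at 2.45 m from the right end) as the axis so the support reaction has zero arm there.
Potted plant: 7.09 × 10 = 70.9 N down at 2.38 m → arm 0.07 m, τ = 70.9 × 0.07 = 4.963 N·m clockwise.
Lamp: 9.99 × 10 = 99.9 N down at 3.29 m → arm 0.84 m, τ = 99.9 × 0.84 = 83.92 N·m counterclockwise.
Sack of grain: 25.2 × 10 = 252 N down at 2.83 m → arm 0.38 m, τ = 252 × 0.38 = 95.76 N·m counterclockwise.
Net moment of existing loads = 174.7 N·m counterclockwise.
The toolbox weighs 15.2 × 10 = 152 N and must supply an equal clockwise moment, so its lever arm about the pivot is 174.7 / 152 = 1.15 m.
That puts it at 2.45 − 1.15 = 1.3 m from the right end.

x ≈ 1.3 m from the right end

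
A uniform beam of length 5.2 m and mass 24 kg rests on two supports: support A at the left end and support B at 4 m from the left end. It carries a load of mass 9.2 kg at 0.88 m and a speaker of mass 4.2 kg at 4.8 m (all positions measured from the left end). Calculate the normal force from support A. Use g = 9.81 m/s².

R_A ≈ 145 N

About support B:
Beam weight: 24 × 9.81 = 235.4 N down at 2.6 m → arm 1.4 m, τ = 235.4 × 1.4 = 329.6 N·m counterclockwise.
Load: 9.2 × 9.81 = 90.25 N down at 0.88 m → arm 3.12 m, τ = 90.25 × 3.12 = 281.6 N·m counterclockwise.
Speaker: 4.2 × 9.81 = 41.2 N down at 4.8 m → arm 0.8 m, τ = 41.2 × 0.8 = 32.96 N·m clockwise.
Net load moment about support B = 578.2 N·m counterclockwise.
Reaction R at support A is upward at 0 m, arm 4 m → moment R × 4 clockwise.
Balancing moments: R × 4 = 578.2, giving R = 145 N.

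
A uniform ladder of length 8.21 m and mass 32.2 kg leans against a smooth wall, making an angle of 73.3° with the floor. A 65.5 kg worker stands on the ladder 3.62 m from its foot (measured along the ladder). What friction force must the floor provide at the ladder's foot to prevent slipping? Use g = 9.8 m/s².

About the foot of the ladder:
Ladder weight 32.2×9.8 = 315.6 N acts at 4.105 m along the ladder; its horizontal arm is 4.105·cos73.3° = 1.18 m → τ = 372.4 N·m clockwise.
Worker: 65.5×9.8 = 641.9 N at 3.62 m → arm 1.04 m → τ = 667.6 N·m clockwise.
Wall normal N acts horizontally at the top; its moment arm is the height L sinθ = 8.21·sin73.3° = 7.864 m, counterclockwise.
For rotational equilibrium, N × 7.864 = 1040, so N = 132 N.
ΣFx = 0: friction at the foot balances the wall's push, so f = N_wall = 132 N.

f ≈ 132 N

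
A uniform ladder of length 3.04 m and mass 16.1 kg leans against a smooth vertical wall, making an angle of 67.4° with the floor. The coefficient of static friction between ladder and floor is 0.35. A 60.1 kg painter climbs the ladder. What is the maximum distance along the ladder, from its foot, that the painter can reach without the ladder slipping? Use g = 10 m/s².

Take moments about the foot of the ladder.
Ladder weight 16.1×10 = 161 N acts at 1.52 m along the ladder; its horizontal arm is 1.52·cos67.4° = 0.5841 m → τ = 94.04 N·m clockwise.
Painter weight 60.1×10 = 601 N at distance d → arm d·cos67.4° → τ = 601·d·0.3843 clockwise.
Wall normal N at the top has arm L sinθ = 2.807 m counterclockwise, so Στ = 0 gives N·2.807 = 94.04 + 231·d.
ΣFy = 0 ⇒ N_floor = 762 N, so the maximum friction is μ_s·N_floor = 0.35×762 = 266.7 N. ΣFx = 0 ⇒ N_wall = f, so at the slipping point N = 266.7 N.
Substituting: 266.7×2.807 = 94.04 + 231·d ⇒ d = (748.6 − 94.04) / 231 = 2.83 m.

d ≈ 2.83 m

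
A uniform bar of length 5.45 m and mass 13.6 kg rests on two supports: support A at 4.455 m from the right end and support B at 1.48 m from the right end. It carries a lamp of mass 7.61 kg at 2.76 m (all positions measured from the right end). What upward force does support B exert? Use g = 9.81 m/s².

R_B ≈ 120 N

Take moments about support A.
Beam weight: 13.6 × 9.81 = 133.4 N down at 2.725 m → arm 1.73 m, τ = 133.4 × 1.73 = 230.8 N·m clockwise.
Lamp: 7.61 × 9.81 = 74.65 N down at 2.76 m → arm 1.695 m, τ = 74.65 × 1.695 = 126.5 N·m clockwise.
Net load moment about support A = 357.3 N·m clockwise.
Reaction R at support B is upward at 1.48 m, arm 2.975 m → moment R × 2.975 counterclockwise.
Balancing moments: R × 2.975 = 357.3, giving R = 120 N.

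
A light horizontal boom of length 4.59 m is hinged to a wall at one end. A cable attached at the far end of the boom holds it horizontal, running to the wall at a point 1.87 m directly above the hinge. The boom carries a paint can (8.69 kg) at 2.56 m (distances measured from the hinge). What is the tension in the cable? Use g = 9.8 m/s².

Take moments about the hinge.
Paint can: 8.69 × 9.8 = 85.16 N down at 2.56 m → arm 2.56 m, τ = 85.16 × 2.56 = 218 N·m clockwise.
Total clockwise load moment = 218 N·m.
The cable tension T acts at 4.59 m; only its component perpendicular to the boom, T sinθ, produces torque. sinθ = h/√(h²+d²) = 1.87/√(1.87²+4.59²) = 0.3773.
Balancing moments: T × 4.59 × 0.3773 = 218, giving T = 218 / 1.732 = 126 N.

T ≈ 126 N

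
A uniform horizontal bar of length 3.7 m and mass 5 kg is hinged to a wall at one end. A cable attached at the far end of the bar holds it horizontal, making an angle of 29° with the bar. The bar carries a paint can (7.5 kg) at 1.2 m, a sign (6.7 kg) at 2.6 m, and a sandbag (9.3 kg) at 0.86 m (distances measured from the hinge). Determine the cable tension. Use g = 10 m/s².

About the hinge:
Beam weight: 5 × 10 = 50 N down at 1.85 m → arm 1.85 m, τ = 50 × 1.85 = 92.5 N·m clockwise.
Paint can: 7.5 × 10 = 75 N down at 1.2 m → arm 1.2 m, τ = 75 × 1.2 = 90 N·m clockwise.
Sign: 6.7 × 10 = 67 N down at 2.6 m → arm 2.6 m, τ = 67 × 2.6 = 174.2 N·m clockwise.
Sandbag: 9.3 × 10 = 93 N down at 0.86 m → arm 0.86 m, τ = 93 × 0.86 = 79.98 N·m clockwise.
Total clockwise load moment = 436.7 N·m.
The cable tension T acts at 3.7 m; only its component perpendicular to the bar, T sinθ, produces torque. sin 29° = 0.4848.
Setting net torque to zero: T × 3.7 × 0.4848 = 436.7 → T = 436.7 / 1.794 = 243 N.

T ≈ 243 N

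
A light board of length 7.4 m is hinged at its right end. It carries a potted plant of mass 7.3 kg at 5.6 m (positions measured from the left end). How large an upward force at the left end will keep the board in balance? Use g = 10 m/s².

F ≈ 17.8 N

Taking torques about the right end:
Potted plant: 7.3 × 10 = 73 N down at 5.6 m → arm 1.8 m, τ = 73 × 1.8 = 131.4 N·m counterclockwise.
Net moment of the loads = 131.4 N·m counterclockwise.
The upward force F acts at the left end, arm 7.4 m, giving F × 7.4 clockwise.
Setting net torque to zero: F × 7.4 = 131.4 → F = 131.4 / 7.4 = 17.8 N.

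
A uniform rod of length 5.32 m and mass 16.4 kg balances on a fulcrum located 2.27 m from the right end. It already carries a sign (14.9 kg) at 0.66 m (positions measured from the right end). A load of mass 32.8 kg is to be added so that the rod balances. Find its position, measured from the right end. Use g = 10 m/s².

About the fulcrum (at 2.27 m from the right end):
Beam weight: 16.4 × 10 = 164 N down at 2.66 m → arm 0.39 m, τ = 164 × 0.39 = 63.96 N·m counterclockwise.
Sign: 14.9 × 10 = 149 N down at 0.66 m → arm 1.61 m, τ = 149 × 1.61 = 239.9 N·m clockwise.
Net moment of existing loads = 175.9 N·m clockwise.
The load weighs 32.8 × 10 = 328 N and must supply an equal counterclockwise moment, so its lever arm about the fulcrum is 175.9 / 328 = 0.536 m.
That puts it at 2.27 + 0.536 = 2.81 m from the right end.

x ≈ 2.81 m from the right end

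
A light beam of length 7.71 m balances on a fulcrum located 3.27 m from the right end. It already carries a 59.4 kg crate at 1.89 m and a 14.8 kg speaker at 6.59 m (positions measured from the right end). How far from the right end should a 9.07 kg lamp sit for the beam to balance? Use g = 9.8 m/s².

x ≈ 6.89 m from the right end

About the fulcrum (at 3.27 m from the right end):
Crate: 59.4 × 9.8 = 582.1 N down at 1.89 m → arm 1.38 m, τ = 582.1 × 1.38 = 803.3 N·m clockwise.
Speaker: 14.8 × 9.8 = 145 N down at 6.59 m → arm 3.32 m, τ = 145 × 3.32 = 481.4 N·m counterclockwise.
Net moment of existing loads = 321.9 N·m clockwise.
The lamp weighs 9.07 × 9.8 = 88.89 N and must supply an equal counterclockwise moment, so its lever arm about the fulcrum is 321.9 / 88.89 = 3.62 m.
That puts it at 3.27 + 3.62 = 6.89 m from the right end.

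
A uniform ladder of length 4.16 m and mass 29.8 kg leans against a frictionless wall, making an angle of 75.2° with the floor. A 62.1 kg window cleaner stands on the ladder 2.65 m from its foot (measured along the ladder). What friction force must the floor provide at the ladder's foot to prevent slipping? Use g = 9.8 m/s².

f ≈ 141 N

Choose the foot of the ladder as the axis so the floor normal and friction both act there and drop out.
Ladder weight 29.8×9.8 = 292 N acts at 2.08 m along the ladder; its horizontal arm is 2.08·cos75.2° = 0.5313 m → τ = 155.1 N·m clockwise.
Window cleaner: 62.1×9.8 = 608.6 N at 2.65 m → arm 0.6769 m → τ = 412 N·m clockwise.
Wall normal N acts horizontally at the top; its moment arm is the height L sinθ = 4.16·sin75.2° = 4.022 m, counterclockwise.
For rotational equilibrium, N × 4.022 = 567.1, so N = 141 N.
ΣFx = 0: friction at the foot balances the wall's push, so f = N_wall = 141 N.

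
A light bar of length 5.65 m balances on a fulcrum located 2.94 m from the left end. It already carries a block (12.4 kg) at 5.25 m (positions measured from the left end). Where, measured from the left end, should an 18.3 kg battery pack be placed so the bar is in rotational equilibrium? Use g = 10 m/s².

Take moments about the fulcrum (at 2.94 m from the left end).
Block: 12.4 × 10 = 124 N down at 5.25 m → arm 2.31 m, τ = 124 × 2.31 = 286.4 N·m clockwise.
Net moment of existing loads = 286.4 N·m clockwise.
The battery pack weighs 18.3 × 10 = 183 N and must supply an equal counterclockwise moment, so its lever arm about the fulcrum is 286.4 / 183 = 1.57 m.
That puts it at 2.94 − 1.57 = 1.37 m from the left end.

x ≈ 1.37 m from the left end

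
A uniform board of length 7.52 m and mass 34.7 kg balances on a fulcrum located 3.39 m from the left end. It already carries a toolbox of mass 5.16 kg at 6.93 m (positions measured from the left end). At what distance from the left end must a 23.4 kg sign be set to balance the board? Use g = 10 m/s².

About the fulcrum (at 3.39 m from the left end):
Beam weight: 34.7 × 10 = 347 N down at 3.76 m → arm 0.37 m, τ = 347 × 0.37 = 128.4 N·m clockwise.
Toolbox: 5.16 × 10 = 51.6 N down at 6.93 m → arm 3.54 m, τ = 51.6 × 3.54 = 182.7 N·m clockwise.
Net moment of existing loads = 311.1 N·m clockwise.
The sign weighs 23.4 × 10 = 234 N and must supply an equal counterclockwise moment, so its lever arm about the fulcrum is 311.1 / 234 = 1.33 m.
That puts it at 3.39 − 1.33 = 2.06 m from the left end.

x ≈ 2.06 m from the left end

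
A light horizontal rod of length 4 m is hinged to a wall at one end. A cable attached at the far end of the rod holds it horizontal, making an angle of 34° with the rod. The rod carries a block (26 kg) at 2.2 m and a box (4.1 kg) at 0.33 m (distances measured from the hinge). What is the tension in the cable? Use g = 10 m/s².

About the hinge:
Block: 26 × 10 = 260 N down at 2.2 m → arm 2.2 m, τ = 260 × 2.2 = 572 N·m clockwise.
Box: 4.1 × 10 = 41 N down at 0.33 m → arm 0.33 m, τ = 41 × 0.33 = 13.53 N·m clockwise.
Total clockwise load moment = 585.5 N·m.
The cable tension T acts at 4 m; only its component perpendicular to the rod, T sinθ, produces torque. sin 34° = 0.5592.
For rotational equilibrium, T × 4 × 0.5592 = 585.5, so T = 585.5 / 2.237 = 262 N.

T ≈ 262 N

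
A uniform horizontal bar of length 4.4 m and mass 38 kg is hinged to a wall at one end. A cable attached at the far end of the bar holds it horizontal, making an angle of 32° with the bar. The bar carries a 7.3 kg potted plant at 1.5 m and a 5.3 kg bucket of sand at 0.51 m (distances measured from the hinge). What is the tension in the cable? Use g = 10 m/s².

Choose the hinge as the axis so the unknown hinge reaction has zero arm there.
Beam weight: 38 × 10 = 380 N down at 2.2 m → arm 2.2 m, τ = 380 × 2.2 = 836 N·m clockwise.
Potted plant: 7.3 × 10 = 73 N down at 1.5 m → arm 1.5 m, τ = 73 × 1.5 = 109.5 N·m clockwise.
Bucket of sand: 5.3 × 10 = 53 N down at 0.51 m → arm 0.51 m, τ = 53 × 0.51 = 27.03 N·m clockwise.
Total clockwise load moment = 972.5 N·m.
The cable tension T acts at 4.4 m; only its component perpendicular to the bar, T sinθ, produces torque. sin 32° = 0.5299.
Στ = 0 ⇒ T × 4.4 × 0.5299 = 972.5 ⇒ T = 972.5 / 2.332 = 417 N.

T ≈ 417 N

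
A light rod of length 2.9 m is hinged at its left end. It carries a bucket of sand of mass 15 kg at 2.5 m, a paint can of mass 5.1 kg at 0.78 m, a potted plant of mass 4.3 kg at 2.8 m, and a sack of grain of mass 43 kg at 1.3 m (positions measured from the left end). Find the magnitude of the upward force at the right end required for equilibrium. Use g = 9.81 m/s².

Sum moments about the left end (the unknown pivot reaction has zero arm there).
Bucket of sand: 15 × 9.81 = 147.2 N down at 2.5 m → arm 2.5 m, τ = 147.2 × 2.5 = 368 N·m clockwise.
Paint can: 5.1 × 9.81 = 50.03 N down at 0.78 m → arm 0.78 m, τ = 50.03 × 0.78 = 39.02 N·m clockwise.
Potted plant: 4.3 × 9.81 = 42.18 N down at 2.8 m → arm 2.8 m, τ = 42.18 × 2.8 = 118.1 N·m clockwise.
Sack of grain: 43 × 9.81 = 421.8 N down at 1.3 m → arm 1.3 m, τ = 421.8 × 1.3 = 548.3 N·m clockwise.
Net moment of the loads = 1073 N·m clockwise.
The upward force F acts at the right end, arm 2.9 m, giving F × 2.9 counterclockwise.
For rotational equilibrium, F × 2.9 = 1073, so F = 1073 / 2.9 = 370 N.

F ≈ 370 N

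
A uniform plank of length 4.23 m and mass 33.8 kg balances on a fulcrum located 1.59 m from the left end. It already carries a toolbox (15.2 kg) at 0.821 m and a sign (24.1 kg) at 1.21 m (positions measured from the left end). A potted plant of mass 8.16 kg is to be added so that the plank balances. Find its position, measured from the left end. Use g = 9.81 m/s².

Choose the fulcrum (at 1.59 m from the left end) as the axis so the support reaction has zero arm there.
Beam weight: 33.8 × 9.81 = 331.6 N down at 2.115 m → arm 0.525 m, τ = 331.6 × 0.525 = 174.1 N·m clockwise.
Toolbox: 15.2 × 9.81 = 149.1 N down at 0.821 m → arm 0.769 m, τ = 149.1 × 0.769 = 114.7 N·m counterclockwise.
Sign: 24.1 × 9.81 = 236.4 N down at 1.21 m → arm 0.38 m, τ = 236.4 × 0.38 = 89.83 N·m counterclockwise.
Net moment of existing loads = 30.43 N·m counterclockwise.
The potted plant weighs 8.16 × 9.81 = 80.05 N and must supply an equal clockwise moment, so its lever arm about the fulcrum is 30.43 / 80.05 = 0.38 m.
That puts it at 1.59 + 0.38 = 1.97 m from the left end.

x ≈ 1.97 m from the left end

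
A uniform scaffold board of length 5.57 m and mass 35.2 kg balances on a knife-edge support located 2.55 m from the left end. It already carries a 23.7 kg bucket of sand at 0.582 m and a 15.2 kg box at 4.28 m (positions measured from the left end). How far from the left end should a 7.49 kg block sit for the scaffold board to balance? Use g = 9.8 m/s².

Taking torques about the knife-edge support (at 2.55 m from the left end):
Beam weight: 35.2 × 9.8 = 345 N down at 2.785 m → arm 0.235 m, τ = 345 × 0.235 = 81.07 N·m clockwise.
Bucket of sand: 23.7 × 9.8 = 232.3 N down at 0.582 m → arm 1.968 m, τ = 232.3 × 1.968 = 457.2 N·m counterclockwise.
Box: 15.2 × 9.8 = 149 N down at 4.28 m → arm 1.73 m, τ = 149 × 1.73 = 257.8 N·m clockwise.
Net moment of existing loads = 118.3 N·m counterclockwise.
The block weighs 7.49 × 9.8 = 73.4 N and must supply an equal clockwise moment, so its lever arm about the knife-edge support is 118.3 / 73.4 = 1.61 m.
That puts it at 2.55 + 1.61 = 4.16 m from the left end.

x ≈ 4.16 m from the left end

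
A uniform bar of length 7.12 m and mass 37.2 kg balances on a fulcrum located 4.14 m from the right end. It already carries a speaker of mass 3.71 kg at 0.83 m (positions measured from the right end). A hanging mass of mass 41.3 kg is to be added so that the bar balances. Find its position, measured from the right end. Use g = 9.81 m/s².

x ≈ 4.96 m from the right end

Take moments about the fulcrum (at 4.14 m from the right end).
Beam weight: 37.2 × 9.81 = 364.9 N down at 3.56 m → arm 0.58 m, τ = 364.9 × 0.58 = 211.6 N·m clockwise.
Speaker: 3.71 × 9.81 = 36.4 N down at 0.83 m → arm 3.31 m, τ = 36.4 × 3.31 = 120.5 N·m clockwise.
Net moment of existing loads = 332.1 N·m clockwise.
The hanging mass weighs 41.3 × 9.81 = 405.2 N and must supply an equal counterclockwise moment, so its lever arm about the fulcrum is 332.1 / 405.2 = 0.82 m.
That puts it at 4.14 + 0.82 = 4.96 m from the right end.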